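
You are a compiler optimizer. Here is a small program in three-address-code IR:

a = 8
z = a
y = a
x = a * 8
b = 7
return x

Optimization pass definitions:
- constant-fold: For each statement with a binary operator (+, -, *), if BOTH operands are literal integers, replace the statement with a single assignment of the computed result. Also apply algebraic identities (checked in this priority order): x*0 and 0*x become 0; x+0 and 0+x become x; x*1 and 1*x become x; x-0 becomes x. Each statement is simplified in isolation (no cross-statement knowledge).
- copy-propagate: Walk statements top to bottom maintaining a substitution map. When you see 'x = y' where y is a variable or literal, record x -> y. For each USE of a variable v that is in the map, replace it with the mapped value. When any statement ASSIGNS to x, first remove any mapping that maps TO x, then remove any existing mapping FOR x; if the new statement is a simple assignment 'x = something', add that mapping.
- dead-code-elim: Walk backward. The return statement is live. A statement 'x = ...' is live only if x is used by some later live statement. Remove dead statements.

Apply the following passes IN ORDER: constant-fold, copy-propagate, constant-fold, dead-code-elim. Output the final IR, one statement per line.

Answer: x = 64
return x

Derivation:
Initial IR:
  a = 8
  z = a
  y = a
  x = a * 8
  b = 7
  return x
After constant-fold (6 stmts):
  a = 8
  z = a
  y = a
  x = a * 8
  b = 7
  return x
After copy-propagate (6 stmts):
  a = 8
  z = 8
  y = 8
  x = 8 * 8
  b = 7
  return x
After constant-fold (6 stmts):
  a = 8
  z = 8
  y = 8
  x = 64
  b = 7
  return x
After dead-code-elim (2 stmts):
  x = 64
  return x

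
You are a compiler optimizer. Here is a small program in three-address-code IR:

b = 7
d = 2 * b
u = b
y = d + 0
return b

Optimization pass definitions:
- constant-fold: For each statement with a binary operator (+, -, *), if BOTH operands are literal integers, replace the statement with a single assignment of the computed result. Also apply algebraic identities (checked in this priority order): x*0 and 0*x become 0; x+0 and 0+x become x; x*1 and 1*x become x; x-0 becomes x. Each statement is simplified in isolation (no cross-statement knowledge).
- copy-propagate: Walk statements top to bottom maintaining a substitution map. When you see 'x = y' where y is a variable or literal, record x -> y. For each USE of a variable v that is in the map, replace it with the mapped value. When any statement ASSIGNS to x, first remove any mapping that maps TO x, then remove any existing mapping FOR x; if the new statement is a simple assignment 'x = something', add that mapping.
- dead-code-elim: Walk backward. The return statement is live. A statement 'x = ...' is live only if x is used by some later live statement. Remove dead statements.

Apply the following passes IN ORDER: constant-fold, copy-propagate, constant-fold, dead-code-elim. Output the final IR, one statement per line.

Initial IR:
  b = 7
  d = 2 * b
  u = b
  y = d + 0
  return b
After constant-fold (5 stmts):
  b = 7
  d = 2 * b
  u = b
  y = d
  return b
After copy-propagate (5 stmts):
  b = 7
  d = 2 * 7
  u = 7
  y = d
  return 7
After constant-fold (5 stmts):
  b = 7
  d = 14
  u = 7
  y = d
  return 7
After dead-code-elim (1 stmts):
  return 7

Answer: return 7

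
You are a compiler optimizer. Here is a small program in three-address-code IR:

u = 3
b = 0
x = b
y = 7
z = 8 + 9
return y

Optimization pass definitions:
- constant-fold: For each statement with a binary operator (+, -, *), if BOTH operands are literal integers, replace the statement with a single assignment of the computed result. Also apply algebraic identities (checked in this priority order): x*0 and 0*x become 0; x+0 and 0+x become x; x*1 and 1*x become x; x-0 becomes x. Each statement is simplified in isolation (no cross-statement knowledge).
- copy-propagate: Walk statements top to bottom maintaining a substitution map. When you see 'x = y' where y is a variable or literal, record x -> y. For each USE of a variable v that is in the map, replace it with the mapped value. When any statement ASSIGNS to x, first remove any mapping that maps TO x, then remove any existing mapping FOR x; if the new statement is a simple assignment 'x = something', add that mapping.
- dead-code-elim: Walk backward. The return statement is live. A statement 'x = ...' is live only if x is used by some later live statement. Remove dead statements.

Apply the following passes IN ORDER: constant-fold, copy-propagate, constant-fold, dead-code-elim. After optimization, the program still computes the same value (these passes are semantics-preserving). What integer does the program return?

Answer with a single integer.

Answer: 7

Derivation:
Initial IR:
  u = 3
  b = 0
  x = b
  y = 7
  z = 8 + 9
  return y
After constant-fold (6 stmts):
  u = 3
  b = 0
  x = b
  y = 7
  z = 17
  return y
After copy-propagate (6 stmts):
  u = 3
  b = 0
  x = 0
  y = 7
  z = 17
  return 7
After constant-fold (6 stmts):
  u = 3
  b = 0
  x = 0
  y = 7
  z = 17
  return 7
After dead-code-elim (1 stmts):
  return 7
Evaluate:
  u = 3  =>  u = 3
  b = 0  =>  b = 0
  x = b  =>  x = 0
  y = 7  =>  y = 7
  z = 8 + 9  =>  z = 17
  return y = 7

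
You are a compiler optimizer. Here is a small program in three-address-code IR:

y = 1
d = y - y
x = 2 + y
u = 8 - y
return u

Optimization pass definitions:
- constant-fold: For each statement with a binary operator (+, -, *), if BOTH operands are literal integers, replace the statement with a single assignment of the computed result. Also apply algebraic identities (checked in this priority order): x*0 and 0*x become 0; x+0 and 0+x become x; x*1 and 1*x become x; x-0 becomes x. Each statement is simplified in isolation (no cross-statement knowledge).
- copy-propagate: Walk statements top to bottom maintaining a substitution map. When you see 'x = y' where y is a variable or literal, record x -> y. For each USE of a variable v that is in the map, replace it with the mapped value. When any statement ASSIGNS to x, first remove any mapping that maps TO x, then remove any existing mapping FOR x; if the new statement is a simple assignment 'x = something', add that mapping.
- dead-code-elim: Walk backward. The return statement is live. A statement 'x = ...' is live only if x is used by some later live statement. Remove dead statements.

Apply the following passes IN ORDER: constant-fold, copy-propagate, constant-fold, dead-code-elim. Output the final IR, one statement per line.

Answer: u = 7
return u

Derivation:
Initial IR:
  y = 1
  d = y - y
  x = 2 + y
  u = 8 - y
  return u
After constant-fold (5 stmts):
  y = 1
  d = y - y
  x = 2 + y
  u = 8 - y
  return u
After copy-propagate (5 stmts):
  y = 1
  d = 1 - 1
  x = 2 + 1
  u = 8 - 1
  return u
After constant-fold (5 stmts):
  y = 1
  d = 0
  x = 3
  u = 7
  return u
After dead-code-elim (2 stmts):
  u = 7
  return u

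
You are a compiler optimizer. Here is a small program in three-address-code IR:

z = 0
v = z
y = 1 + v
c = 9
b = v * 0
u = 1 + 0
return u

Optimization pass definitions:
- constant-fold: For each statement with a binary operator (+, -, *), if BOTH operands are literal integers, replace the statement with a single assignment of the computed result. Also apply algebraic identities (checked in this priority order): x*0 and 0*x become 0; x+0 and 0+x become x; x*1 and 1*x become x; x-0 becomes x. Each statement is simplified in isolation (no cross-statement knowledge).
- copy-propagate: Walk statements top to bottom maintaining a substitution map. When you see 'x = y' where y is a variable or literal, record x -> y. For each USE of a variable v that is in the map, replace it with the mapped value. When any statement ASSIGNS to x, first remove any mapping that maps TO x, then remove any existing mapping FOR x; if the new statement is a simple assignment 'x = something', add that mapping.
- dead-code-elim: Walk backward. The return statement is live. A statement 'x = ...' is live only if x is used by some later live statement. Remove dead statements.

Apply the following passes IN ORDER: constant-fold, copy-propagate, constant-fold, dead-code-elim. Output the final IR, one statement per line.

Initial IR:
  z = 0
  v = z
  y = 1 + v
  c = 9
  b = v * 0
  u = 1 + 0
  return u
After constant-fold (7 stmts):
  z = 0
  v = z
  y = 1 + v
  c = 9
  b = 0
  u = 1
  return u
After copy-propagate (7 stmts):
  z = 0
  v = 0
  y = 1 + 0
  c = 9
  b = 0
  u = 1
  return 1
After constant-fold (7 stmts):
  z = 0
  v = 0
  y = 1
  c = 9
  b = 0
  u = 1
  return 1
After dead-code-elim (1 stmts):
  return 1

Answer: return 1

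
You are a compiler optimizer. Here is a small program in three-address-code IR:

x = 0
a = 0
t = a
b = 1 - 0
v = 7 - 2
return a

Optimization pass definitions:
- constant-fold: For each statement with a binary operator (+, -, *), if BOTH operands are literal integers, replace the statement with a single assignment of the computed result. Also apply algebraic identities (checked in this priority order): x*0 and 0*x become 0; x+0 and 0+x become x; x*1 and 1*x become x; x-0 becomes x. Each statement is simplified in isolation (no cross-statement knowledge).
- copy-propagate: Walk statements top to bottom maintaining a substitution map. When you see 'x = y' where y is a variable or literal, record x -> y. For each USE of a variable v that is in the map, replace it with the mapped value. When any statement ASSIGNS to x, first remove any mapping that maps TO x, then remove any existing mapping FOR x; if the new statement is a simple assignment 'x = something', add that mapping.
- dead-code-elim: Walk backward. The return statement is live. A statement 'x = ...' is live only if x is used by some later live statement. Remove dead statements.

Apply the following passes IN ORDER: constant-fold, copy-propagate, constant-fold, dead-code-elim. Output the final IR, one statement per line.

Initial IR:
  x = 0
  a = 0
  t = a
  b = 1 - 0
  v = 7 - 2
  return a
After constant-fold (6 stmts):
  x = 0
  a = 0
  t = a
  b = 1
  v = 5
  return a
After copy-propagate (6 stmts):
  x = 0
  a = 0
  t = 0
  b = 1
  v = 5
  return 0
After constant-fold (6 stmts):
  x = 0
  a = 0
  t = 0
  b = 1
  v = 5
  return 0
After dead-code-elim (1 stmts):
  return 0

Answer: return 0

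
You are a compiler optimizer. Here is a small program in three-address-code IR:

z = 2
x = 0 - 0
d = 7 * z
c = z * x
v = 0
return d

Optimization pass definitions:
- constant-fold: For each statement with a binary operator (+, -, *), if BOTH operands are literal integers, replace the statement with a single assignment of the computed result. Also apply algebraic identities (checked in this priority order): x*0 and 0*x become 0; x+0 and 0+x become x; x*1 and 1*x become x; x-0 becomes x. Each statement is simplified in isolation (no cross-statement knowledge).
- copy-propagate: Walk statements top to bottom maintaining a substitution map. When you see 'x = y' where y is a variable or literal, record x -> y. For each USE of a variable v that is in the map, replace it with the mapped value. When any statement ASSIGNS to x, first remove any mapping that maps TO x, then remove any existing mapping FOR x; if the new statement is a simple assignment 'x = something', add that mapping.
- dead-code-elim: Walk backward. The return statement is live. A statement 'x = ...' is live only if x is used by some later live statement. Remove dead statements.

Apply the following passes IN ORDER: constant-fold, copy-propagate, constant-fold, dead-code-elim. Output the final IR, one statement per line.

Answer: d = 14
return d

Derivation:
Initial IR:
  z = 2
  x = 0 - 0
  d = 7 * z
  c = z * x
  v = 0
  return d
After constant-fold (6 stmts):
  z = 2
  x = 0
  d = 7 * z
  c = z * x
  v = 0
  return d
After copy-propagate (6 stmts):
  z = 2
  x = 0
  d = 7 * 2
  c = 2 * 0
  v = 0
  return d
After constant-fold (6 stmts):
  z = 2
  x = 0
  d = 14
  c = 0
  v = 0
  return d
After dead-code-elim (2 stmts):
  d = 14
  return d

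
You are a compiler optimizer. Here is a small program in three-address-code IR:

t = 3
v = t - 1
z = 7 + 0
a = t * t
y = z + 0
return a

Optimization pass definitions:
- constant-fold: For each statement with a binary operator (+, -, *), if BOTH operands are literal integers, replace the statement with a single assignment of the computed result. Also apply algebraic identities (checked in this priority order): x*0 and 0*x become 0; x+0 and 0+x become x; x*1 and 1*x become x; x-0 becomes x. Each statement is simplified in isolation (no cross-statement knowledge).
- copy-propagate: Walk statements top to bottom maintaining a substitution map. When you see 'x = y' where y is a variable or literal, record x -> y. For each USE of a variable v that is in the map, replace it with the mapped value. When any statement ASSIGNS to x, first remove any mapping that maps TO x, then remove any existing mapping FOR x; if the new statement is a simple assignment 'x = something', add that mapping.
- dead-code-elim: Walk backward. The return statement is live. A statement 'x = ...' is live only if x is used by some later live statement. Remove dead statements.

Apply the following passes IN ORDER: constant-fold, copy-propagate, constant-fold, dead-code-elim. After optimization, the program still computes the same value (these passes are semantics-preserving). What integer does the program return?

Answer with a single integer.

Initial IR:
  t = 3
  v = t - 1
  z = 7 + 0
  a = t * t
  y = z + 0
  return a
After constant-fold (6 stmts):
  t = 3
  v = t - 1
  z = 7
  a = t * t
  y = z
  return a
After copy-propagate (6 stmts):
  t = 3
  v = 3 - 1
  z = 7
  a = 3 * 3
  y = 7
  return a
After constant-fold (6 stmts):
  t = 3
  v = 2
  z = 7
  a = 9
  y = 7
  return a
After dead-code-elim (2 stmts):
  a = 9
  return a
Evaluate:
  t = 3  =>  t = 3
  v = t - 1  =>  v = 2
  z = 7 + 0  =>  z = 7
  a = t * t  =>  a = 9
  y = z + 0  =>  y = 7
  return a = 9

Answer: 9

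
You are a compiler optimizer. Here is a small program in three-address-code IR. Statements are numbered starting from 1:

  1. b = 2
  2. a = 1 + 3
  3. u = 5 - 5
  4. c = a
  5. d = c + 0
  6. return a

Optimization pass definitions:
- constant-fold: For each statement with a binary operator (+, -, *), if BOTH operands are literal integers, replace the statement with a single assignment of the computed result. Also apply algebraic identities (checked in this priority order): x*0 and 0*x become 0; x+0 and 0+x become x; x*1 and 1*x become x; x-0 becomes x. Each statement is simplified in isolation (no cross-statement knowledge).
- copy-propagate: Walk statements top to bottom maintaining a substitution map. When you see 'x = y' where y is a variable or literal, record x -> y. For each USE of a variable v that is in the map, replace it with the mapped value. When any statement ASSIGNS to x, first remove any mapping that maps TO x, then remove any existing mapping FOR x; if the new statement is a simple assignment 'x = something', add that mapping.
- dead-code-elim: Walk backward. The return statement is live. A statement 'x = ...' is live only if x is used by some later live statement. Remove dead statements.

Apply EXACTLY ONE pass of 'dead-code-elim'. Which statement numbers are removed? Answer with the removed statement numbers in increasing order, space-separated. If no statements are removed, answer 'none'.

Answer: 1 3 4 5

Derivation:
Backward liveness scan:
Stmt 1 'b = 2': DEAD (b not in live set [])
Stmt 2 'a = 1 + 3': KEEP (a is live); live-in = []
Stmt 3 'u = 5 - 5': DEAD (u not in live set ['a'])
Stmt 4 'c = a': DEAD (c not in live set ['a'])
Stmt 5 'd = c + 0': DEAD (d not in live set ['a'])
Stmt 6 'return a': KEEP (return); live-in = ['a']
Removed statement numbers: [1, 3, 4, 5]
Surviving IR:
  a = 1 + 3
  return a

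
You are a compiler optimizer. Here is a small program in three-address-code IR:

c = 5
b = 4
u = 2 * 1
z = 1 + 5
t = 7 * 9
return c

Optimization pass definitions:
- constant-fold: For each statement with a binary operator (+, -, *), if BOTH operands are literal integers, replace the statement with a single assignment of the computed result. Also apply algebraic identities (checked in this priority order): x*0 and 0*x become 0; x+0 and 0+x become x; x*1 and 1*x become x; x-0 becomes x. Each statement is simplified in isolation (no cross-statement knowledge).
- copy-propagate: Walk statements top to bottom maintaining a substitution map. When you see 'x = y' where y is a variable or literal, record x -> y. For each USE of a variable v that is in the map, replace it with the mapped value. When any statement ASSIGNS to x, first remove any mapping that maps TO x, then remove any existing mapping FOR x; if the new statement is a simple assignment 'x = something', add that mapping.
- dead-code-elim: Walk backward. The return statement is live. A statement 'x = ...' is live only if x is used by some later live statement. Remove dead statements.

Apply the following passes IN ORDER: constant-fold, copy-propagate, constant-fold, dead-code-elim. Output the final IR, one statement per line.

Initial IR:
  c = 5
  b = 4
  u = 2 * 1
  z = 1 + 5
  t = 7 * 9
  return c
After constant-fold (6 stmts):
  c = 5
  b = 4
  u = 2
  z = 6
  t = 63
  return c
After copy-propagate (6 stmts):
  c = 5
  b = 4
  u = 2
  z = 6
  t = 63
  return 5
After constant-fold (6 stmts):
  c = 5
  b = 4
  u = 2
  z = 6
  t = 63
  return 5
After dead-code-elim (1 stmts):
  return 5

Answer: return 5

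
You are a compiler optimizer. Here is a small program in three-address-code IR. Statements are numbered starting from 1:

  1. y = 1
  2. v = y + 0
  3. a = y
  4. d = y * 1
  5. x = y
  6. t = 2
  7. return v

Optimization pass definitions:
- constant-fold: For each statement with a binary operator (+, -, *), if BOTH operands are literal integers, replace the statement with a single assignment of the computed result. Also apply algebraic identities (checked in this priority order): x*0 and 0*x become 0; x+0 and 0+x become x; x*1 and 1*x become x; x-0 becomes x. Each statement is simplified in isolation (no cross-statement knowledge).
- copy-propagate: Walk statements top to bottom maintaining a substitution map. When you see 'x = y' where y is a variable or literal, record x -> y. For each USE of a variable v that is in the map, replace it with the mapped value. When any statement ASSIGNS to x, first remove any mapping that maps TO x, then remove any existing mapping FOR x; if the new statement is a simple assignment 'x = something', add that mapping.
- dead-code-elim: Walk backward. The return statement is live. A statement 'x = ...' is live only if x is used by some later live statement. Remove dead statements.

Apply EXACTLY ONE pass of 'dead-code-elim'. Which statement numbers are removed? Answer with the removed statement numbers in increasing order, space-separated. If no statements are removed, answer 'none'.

Backward liveness scan:
Stmt 1 'y = 1': KEEP (y is live); live-in = []
Stmt 2 'v = y + 0': KEEP (v is live); live-in = ['y']
Stmt 3 'a = y': DEAD (a not in live set ['v'])
Stmt 4 'd = y * 1': DEAD (d not in live set ['v'])
Stmt 5 'x = y': DEAD (x not in live set ['v'])
Stmt 6 't = 2': DEAD (t not in live set ['v'])
Stmt 7 'return v': KEEP (return); live-in = ['v']
Removed statement numbers: [3, 4, 5, 6]
Surviving IR:
  y = 1
  v = y + 0
  return v

Answer: 3 4 5 6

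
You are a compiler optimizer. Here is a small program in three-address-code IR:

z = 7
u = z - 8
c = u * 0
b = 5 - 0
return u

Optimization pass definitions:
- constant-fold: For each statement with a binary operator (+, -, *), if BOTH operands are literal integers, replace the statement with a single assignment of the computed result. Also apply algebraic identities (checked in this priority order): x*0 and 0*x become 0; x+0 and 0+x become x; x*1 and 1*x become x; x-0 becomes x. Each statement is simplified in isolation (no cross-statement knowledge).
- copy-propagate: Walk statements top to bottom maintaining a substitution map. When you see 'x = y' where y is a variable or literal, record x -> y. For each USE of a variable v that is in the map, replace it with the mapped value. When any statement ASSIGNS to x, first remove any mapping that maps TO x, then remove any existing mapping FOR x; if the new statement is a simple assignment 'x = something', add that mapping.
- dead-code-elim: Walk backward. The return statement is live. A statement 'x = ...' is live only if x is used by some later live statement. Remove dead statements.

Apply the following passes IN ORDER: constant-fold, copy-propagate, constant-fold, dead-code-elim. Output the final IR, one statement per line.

Answer: u = -1
return u

Derivation:
Initial IR:
  z = 7
  u = z - 8
  c = u * 0
  b = 5 - 0
  return u
After constant-fold (5 stmts):
  z = 7
  u = z - 8
  c = 0
  b = 5
  return u
After copy-propagate (5 stmts):
  z = 7
  u = 7 - 8
  c = 0
  b = 5
  return u
After constant-fold (5 stmts):
  z = 7
  u = -1
  c = 0
  b = 5
  return u
After dead-code-elim (2 stmts):
  u = -1
  return u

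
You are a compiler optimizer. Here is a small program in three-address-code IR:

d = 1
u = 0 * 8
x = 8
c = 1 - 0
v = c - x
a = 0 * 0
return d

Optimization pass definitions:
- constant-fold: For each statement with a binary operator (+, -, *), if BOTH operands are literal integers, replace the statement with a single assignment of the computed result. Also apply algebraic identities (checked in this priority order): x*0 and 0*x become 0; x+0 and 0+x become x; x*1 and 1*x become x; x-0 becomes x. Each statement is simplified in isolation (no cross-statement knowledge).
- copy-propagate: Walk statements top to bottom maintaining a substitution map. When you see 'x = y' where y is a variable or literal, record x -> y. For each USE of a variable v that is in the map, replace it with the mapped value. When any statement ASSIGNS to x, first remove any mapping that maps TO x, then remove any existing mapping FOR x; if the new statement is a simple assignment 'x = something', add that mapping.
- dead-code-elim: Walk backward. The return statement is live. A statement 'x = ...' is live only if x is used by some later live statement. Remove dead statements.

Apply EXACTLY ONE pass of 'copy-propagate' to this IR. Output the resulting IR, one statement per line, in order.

Applying copy-propagate statement-by-statement:
  [1] d = 1  (unchanged)
  [2] u = 0 * 8  (unchanged)
  [3] x = 8  (unchanged)
  [4] c = 1 - 0  (unchanged)
  [5] v = c - x  -> v = c - 8
  [6] a = 0 * 0  (unchanged)
  [7] return d  -> return 1
Result (7 stmts):
  d = 1
  u = 0 * 8
  x = 8
  c = 1 - 0
  v = c - 8
  a = 0 * 0
  return 1

Answer: d = 1
u = 0 * 8
x = 8
c = 1 - 0
v = c - 8
a = 0 * 0
return 1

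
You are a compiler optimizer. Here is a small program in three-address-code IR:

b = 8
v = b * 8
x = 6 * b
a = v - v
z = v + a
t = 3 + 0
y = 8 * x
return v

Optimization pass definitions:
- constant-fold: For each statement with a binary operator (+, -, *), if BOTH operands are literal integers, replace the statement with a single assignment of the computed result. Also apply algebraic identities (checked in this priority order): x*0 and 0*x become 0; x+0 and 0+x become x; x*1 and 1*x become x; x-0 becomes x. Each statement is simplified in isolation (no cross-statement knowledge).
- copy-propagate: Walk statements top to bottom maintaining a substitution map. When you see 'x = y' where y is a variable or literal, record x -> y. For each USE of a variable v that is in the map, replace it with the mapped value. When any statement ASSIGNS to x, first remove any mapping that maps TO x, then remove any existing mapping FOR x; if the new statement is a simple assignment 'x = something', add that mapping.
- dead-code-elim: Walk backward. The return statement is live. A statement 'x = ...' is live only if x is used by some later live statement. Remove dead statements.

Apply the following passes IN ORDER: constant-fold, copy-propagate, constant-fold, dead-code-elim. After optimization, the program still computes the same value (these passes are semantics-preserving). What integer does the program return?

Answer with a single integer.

Initial IR:
  b = 8
  v = b * 8
  x = 6 * b
  a = v - v
  z = v + a
  t = 3 + 0
  y = 8 * x
  return v
After constant-fold (8 stmts):
  b = 8
  v = b * 8
  x = 6 * b
  a = v - v
  z = v + a
  t = 3
  y = 8 * x
  return v
After copy-propagate (8 stmts):
  b = 8
  v = 8 * 8
  x = 6 * 8
  a = v - v
  z = v + a
  t = 3
  y = 8 * x
  return v
After constant-fold (8 stmts):
  b = 8
  v = 64
  x = 48
  a = v - v
  z = v + a
  t = 3
  y = 8 * x
  return v
After dead-code-elim (2 stmts):
  v = 64
  return v
Evaluate:
  b = 8  =>  b = 8
  v = b * 8  =>  v = 64
  x = 6 * b  =>  x = 48
  a = v - v  =>  a = 0
  z = v + a  =>  z = 64
  t = 3 + 0  =>  t = 3
  y = 8 * x  =>  y = 384
  return v = 64

Answer: 64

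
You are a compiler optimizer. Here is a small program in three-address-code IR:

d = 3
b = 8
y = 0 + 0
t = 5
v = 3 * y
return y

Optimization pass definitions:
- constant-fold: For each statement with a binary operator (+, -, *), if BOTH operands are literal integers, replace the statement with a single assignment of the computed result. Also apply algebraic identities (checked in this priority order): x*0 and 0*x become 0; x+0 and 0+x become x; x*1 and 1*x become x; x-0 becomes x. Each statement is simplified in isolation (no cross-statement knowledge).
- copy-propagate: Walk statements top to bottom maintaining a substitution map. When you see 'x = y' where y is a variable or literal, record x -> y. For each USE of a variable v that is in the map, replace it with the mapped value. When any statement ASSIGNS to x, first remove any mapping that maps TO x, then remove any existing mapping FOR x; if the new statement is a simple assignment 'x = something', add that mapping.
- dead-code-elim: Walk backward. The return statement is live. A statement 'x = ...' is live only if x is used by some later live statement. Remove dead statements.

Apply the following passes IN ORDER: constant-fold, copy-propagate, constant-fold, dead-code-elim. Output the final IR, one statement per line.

Answer: return 0

Derivation:
Initial IR:
  d = 3
  b = 8
  y = 0 + 0
  t = 5
  v = 3 * y
  return y
After constant-fold (6 stmts):
  d = 3
  b = 8
  y = 0
  t = 5
  v = 3 * y
  return y
After copy-propagate (6 stmts):
  d = 3
  b = 8
  y = 0
  t = 5
  v = 3 * 0
  return 0
After constant-fold (6 stmts):
  d = 3
  b = 8
  y = 0
  t = 5
  v = 0
  return 0
After dead-code-elim (1 stmts):
  return 0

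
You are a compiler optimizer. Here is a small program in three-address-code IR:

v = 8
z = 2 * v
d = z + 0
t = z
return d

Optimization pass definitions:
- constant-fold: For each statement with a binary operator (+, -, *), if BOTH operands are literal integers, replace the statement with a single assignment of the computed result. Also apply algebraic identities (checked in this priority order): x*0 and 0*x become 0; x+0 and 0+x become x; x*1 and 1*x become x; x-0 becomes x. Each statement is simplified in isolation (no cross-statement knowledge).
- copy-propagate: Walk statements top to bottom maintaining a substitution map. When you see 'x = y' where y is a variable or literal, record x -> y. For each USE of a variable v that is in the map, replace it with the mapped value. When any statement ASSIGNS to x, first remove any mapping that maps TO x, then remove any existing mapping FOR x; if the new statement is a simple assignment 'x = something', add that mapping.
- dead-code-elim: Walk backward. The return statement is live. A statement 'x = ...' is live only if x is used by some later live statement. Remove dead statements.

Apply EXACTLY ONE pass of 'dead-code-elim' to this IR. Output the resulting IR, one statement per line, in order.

Applying dead-code-elim statement-by-statement:
  [5] return d  -> KEEP (return); live=['d']
  [4] t = z  -> DEAD (t not live)
  [3] d = z + 0  -> KEEP; live=['z']
  [2] z = 2 * v  -> KEEP; live=['v']
  [1] v = 8  -> KEEP; live=[]
Result (4 stmts):
  v = 8
  z = 2 * v
  d = z + 0
  return d

Answer: v = 8
z = 2 * v
d = z + 0
return d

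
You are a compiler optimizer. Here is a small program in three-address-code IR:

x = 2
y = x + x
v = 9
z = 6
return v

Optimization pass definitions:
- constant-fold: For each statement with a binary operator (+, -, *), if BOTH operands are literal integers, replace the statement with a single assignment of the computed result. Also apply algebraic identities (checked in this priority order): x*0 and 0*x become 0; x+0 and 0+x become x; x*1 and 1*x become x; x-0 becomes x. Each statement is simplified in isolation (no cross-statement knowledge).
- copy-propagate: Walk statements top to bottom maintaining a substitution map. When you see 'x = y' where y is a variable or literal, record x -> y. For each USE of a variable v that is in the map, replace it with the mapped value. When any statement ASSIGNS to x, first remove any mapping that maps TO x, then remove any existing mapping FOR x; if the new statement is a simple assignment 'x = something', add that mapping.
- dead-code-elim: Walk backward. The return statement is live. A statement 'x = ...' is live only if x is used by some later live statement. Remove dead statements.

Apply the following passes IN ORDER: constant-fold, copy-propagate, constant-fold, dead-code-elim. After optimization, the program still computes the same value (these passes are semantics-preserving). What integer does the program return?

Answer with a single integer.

Initial IR:
  x = 2
  y = x + x
  v = 9
  z = 6
  return v
After constant-fold (5 stmts):
  x = 2
  y = x + x
  v = 9
  z = 6
  return v
After copy-propagate (5 stmts):
  x = 2
  y = 2 + 2
  v = 9
  z = 6
  return 9
After constant-fold (5 stmts):
  x = 2
  y = 4
  v = 9
  z = 6
  return 9
After dead-code-elim (1 stmts):
  return 9
Evaluate:
  x = 2  =>  x = 2
  y = x + x  =>  y = 4
  v = 9  =>  v = 9
  z = 6  =>  z = 6
  return v = 9

Answer: 9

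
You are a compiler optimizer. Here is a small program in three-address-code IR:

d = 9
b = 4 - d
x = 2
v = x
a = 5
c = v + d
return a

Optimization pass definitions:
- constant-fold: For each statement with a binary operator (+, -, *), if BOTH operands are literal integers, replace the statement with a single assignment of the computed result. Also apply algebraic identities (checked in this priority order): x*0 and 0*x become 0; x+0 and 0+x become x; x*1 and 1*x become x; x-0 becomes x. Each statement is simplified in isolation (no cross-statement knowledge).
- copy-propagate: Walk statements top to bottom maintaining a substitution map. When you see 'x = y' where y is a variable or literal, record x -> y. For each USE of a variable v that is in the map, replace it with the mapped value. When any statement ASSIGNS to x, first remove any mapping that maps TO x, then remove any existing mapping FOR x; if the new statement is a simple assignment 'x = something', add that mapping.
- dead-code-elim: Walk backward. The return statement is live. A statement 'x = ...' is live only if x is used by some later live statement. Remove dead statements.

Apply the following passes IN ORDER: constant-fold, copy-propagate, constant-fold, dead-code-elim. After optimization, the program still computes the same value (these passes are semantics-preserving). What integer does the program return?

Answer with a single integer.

Initial IR:
  d = 9
  b = 4 - d
  x = 2
  v = x
  a = 5
  c = v + d
  return a
After constant-fold (7 stmts):
  d = 9
  b = 4 - d
  x = 2
  v = x
  a = 5
  c = v + d
  return a
After copy-propagate (7 stmts):
  d = 9
  b = 4 - 9
  x = 2
  v = 2
  a = 5
  c = 2 + 9
  return 5
After constant-fold (7 stmts):
  d = 9
  b = -5
  x = 2
  v = 2
  a = 5
  c = 11
  return 5
After dead-code-elim (1 stmts):
  return 5
Evaluate:
  d = 9  =>  d = 9
  b = 4 - d  =>  b = -5
  x = 2  =>  x = 2
  v = x  =>  v = 2
  a = 5  =>  a = 5
  c = v + d  =>  c = 11
  return a = 5

Answer: 5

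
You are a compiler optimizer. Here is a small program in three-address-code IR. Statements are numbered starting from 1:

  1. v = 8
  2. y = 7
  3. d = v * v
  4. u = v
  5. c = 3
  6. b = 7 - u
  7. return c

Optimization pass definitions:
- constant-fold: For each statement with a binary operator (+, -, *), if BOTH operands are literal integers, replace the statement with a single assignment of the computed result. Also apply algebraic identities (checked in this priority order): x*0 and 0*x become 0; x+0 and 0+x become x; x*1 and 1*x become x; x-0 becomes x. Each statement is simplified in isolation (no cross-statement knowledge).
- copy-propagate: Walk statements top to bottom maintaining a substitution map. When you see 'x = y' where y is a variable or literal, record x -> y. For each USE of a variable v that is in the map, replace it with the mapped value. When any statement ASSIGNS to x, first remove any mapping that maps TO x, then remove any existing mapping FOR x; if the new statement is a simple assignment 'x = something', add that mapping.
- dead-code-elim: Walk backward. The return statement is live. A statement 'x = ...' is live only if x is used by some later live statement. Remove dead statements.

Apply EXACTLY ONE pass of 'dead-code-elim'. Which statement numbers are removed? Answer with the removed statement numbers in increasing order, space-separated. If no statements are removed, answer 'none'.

Backward liveness scan:
Stmt 1 'v = 8': DEAD (v not in live set [])
Stmt 2 'y = 7': DEAD (y not in live set [])
Stmt 3 'd = v * v': DEAD (d not in live set [])
Stmt 4 'u = v': DEAD (u not in live set [])
Stmt 5 'c = 3': KEEP (c is live); live-in = []
Stmt 6 'b = 7 - u': DEAD (b not in live set ['c'])
Stmt 7 'return c': KEEP (return); live-in = ['c']
Removed statement numbers: [1, 2, 3, 4, 6]
Surviving IR:
  c = 3
  return c

Answer: 1 2 3 4 6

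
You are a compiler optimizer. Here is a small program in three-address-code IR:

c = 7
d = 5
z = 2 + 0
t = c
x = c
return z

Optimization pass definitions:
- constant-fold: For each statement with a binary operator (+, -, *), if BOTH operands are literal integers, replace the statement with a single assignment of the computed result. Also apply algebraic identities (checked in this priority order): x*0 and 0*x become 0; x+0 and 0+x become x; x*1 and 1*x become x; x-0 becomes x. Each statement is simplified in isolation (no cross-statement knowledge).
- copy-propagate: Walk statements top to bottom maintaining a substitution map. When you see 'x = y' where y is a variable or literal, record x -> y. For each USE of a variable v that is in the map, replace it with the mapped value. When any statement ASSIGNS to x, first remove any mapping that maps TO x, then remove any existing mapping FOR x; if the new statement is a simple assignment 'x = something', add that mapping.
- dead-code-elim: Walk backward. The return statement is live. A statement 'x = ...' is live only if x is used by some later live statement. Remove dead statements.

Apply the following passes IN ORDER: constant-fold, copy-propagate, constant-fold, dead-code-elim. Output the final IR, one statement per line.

Answer: return 2

Derivation:
Initial IR:
  c = 7
  d = 5
  z = 2 + 0
  t = c
  x = c
  return z
After constant-fold (6 stmts):
  c = 7
  d = 5
  z = 2
  t = c
  x = c
  return z
After copy-propagate (6 stmts):
  c = 7
  d = 5
  z = 2
  t = 7
  x = 7
  return 2
After constant-fold (6 stmts):
  c = 7
  d = 5
  z = 2
  t = 7
  x = 7
  return 2
After dead-code-elim (1 stmts):
  return 2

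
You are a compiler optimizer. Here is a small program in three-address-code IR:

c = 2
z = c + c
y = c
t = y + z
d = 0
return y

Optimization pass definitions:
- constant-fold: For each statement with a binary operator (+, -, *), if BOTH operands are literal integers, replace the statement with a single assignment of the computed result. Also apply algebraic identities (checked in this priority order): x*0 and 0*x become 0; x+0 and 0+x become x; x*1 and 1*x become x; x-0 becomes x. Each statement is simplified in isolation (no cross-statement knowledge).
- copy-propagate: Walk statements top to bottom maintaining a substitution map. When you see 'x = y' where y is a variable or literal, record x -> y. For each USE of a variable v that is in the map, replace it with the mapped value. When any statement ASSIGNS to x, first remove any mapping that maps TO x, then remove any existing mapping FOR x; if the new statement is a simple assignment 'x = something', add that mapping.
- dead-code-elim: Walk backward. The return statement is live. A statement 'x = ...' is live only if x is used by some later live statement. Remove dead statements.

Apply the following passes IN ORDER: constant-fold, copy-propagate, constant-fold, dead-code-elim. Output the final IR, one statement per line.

Initial IR:
  c = 2
  z = c + c
  y = c
  t = y + z
  d = 0
  return y
After constant-fold (6 stmts):
  c = 2
  z = c + c
  y = c
  t = y + z
  d = 0
  return y
After copy-propagate (6 stmts):
  c = 2
  z = 2 + 2
  y = 2
  t = 2 + z
  d = 0
  return 2
After constant-fold (6 stmts):
  c = 2
  z = 4
  y = 2
  t = 2 + z
  d = 0
  return 2
After dead-code-elim (1 stmts):
  return 2

Answer: return 2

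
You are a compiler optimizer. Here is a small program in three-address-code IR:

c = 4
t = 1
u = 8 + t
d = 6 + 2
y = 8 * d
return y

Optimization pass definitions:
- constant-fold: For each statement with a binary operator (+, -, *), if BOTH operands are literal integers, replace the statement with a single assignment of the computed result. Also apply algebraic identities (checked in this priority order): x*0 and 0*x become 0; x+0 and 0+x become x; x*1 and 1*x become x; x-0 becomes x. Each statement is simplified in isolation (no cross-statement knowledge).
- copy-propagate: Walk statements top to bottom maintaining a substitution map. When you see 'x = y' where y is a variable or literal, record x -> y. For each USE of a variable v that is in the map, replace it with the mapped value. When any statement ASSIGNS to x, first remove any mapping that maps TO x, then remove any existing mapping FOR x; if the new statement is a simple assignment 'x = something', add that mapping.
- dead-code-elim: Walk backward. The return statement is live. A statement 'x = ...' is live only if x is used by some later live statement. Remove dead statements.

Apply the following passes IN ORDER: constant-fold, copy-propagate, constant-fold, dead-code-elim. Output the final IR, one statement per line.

Answer: y = 64
return y

Derivation:
Initial IR:
  c = 4
  t = 1
  u = 8 + t
  d = 6 + 2
  y = 8 * d
  return y
After constant-fold (6 stmts):
  c = 4
  t = 1
  u = 8 + t
  d = 8
  y = 8 * d
  return y
After copy-propagate (6 stmts):
  c = 4
  t = 1
  u = 8 + 1
  d = 8
  y = 8 * 8
  return y
After constant-fold (6 stmts):
  c = 4
  t = 1
  u = 9
  d = 8
  y = 64
  return y
After dead-code-elim (2 stmts):
  y = 64
  return y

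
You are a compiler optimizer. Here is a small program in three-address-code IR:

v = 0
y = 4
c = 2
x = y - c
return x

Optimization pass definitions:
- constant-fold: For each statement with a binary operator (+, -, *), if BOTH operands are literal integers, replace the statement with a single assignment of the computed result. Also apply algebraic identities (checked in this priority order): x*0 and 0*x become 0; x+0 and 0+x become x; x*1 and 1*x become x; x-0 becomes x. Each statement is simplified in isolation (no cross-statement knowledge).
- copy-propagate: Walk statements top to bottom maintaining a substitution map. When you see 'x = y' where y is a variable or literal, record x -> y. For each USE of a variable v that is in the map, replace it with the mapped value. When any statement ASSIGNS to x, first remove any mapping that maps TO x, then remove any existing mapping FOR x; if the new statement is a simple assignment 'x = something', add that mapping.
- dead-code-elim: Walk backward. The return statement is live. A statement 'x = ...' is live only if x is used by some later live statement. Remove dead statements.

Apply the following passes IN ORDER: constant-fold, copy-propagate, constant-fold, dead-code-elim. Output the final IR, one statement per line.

Answer: x = 2
return x

Derivation:
Initial IR:
  v = 0
  y = 4
  c = 2
  x = y - c
  return x
After constant-fold (5 stmts):
  v = 0
  y = 4
  c = 2
  x = y - c
  return x
After copy-propagate (5 stmts):
  v = 0
  y = 4
  c = 2
  x = 4 - 2
  return x
After constant-fold (5 stmts):
  v = 0
  y = 4
  c = 2
  x = 2
  return x
After dead-code-elim (2 stmts):
  x = 2
  return x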